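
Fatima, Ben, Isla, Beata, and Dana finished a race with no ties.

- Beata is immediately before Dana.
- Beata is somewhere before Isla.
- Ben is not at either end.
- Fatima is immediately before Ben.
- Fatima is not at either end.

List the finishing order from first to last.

Beata, Dana, Fatima, Ben, Isla

From clue 1: Beata is in {1,2,3,4}.
From clues 1–2: Isla is in {3,4,5}.
From clues 1–3: Ben is in {2,3,4}.
From clues 1–4: Isla → place 5.
From clues 1–5: Beata → place 1, Dana → place 2, Fatima → place 3, Ben → place 4.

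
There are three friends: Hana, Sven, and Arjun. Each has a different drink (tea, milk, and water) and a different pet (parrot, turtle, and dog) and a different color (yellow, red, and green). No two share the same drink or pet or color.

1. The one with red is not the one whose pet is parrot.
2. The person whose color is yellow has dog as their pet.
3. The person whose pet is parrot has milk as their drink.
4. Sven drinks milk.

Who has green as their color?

Sven

With clues 1–4, Arjun and Hana are impossible for the one with color green.
That leaves Sven.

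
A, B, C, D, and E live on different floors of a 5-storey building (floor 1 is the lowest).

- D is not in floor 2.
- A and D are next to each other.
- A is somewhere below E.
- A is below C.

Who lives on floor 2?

A

With clue 1, D is ruled out for floor 2.
With clues 1–3, E is ruled out for floor 2.
With clues 1–4, B and C are ruled out for floor 2.
So floor 2 is A.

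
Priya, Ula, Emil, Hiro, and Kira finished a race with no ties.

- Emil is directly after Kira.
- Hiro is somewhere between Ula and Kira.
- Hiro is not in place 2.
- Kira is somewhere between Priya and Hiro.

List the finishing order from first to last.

From clue 1: Emil is in {2,3,4,5}.
From clues 1–2: Hiro is in {2,3,4}.
From clues 1–3: Hiro is in {3,4}.
From clues 1–4: Priya → place 1, Kira → place 2, Emil → place 3, Hiro → place 4, Ula → place 5.

Priya, Kira, Emil, Hiro, Ula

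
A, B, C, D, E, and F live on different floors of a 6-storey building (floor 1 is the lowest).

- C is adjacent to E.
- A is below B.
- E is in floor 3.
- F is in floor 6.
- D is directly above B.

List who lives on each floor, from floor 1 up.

A, C, E, B, D, F

From clues 1–2: A is in {1,2,3,4,5}.
From clues 1–3: E → floor 3.
From clues 1–4: F → floor 6.
From clues 1–5: A → floor 1, C → floor 2, B → floor 4, D → floor 5.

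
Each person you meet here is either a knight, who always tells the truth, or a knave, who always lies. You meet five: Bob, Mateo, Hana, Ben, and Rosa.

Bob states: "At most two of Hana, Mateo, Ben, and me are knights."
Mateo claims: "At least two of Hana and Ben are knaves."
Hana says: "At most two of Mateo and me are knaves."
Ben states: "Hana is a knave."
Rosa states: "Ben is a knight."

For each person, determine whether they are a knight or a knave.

Bob: knight, Mateo: knave, Hana: knight, Ben: knave, Rosa: knave

Regardless of anyone's role, Hana's statement is true, so Hana is a knight.
With that fixed, Ben's statement is false, so Ben is a knave.
With that fixed, Rosa's statement is false, so Rosa is a knave.
With that fixed, Mateo's statement is false, so Mateo is a knave.
With that fixed, Bob's statement is true, so Bob is a knight.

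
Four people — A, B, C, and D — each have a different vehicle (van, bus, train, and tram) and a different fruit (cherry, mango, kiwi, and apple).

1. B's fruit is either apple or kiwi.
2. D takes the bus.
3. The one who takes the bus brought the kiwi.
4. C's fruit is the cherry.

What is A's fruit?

With clues 1–3, apple and kiwi are impossible for A's fruit.
With clues 1–4, cherry is impossible for A's fruit.
That leaves mango.

mango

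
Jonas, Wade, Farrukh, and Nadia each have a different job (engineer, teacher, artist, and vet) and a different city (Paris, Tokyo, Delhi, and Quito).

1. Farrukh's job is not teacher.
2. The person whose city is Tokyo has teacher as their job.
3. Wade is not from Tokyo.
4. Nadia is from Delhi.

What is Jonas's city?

With clues 1–4, Delhi, Paris, and Quito are impossible for Jonas's city.
That leaves Tokyo.

Tokyo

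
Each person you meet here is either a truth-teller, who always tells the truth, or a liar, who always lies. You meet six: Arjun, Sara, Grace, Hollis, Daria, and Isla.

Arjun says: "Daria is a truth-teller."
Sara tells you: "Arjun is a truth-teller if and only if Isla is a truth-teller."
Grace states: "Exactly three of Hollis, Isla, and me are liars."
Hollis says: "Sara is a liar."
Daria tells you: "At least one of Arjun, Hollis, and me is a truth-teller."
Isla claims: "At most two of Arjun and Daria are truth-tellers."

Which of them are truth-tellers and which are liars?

Arjun: truth-teller, Sara: truth-teller, Grace: liar, Hollis: liar, Daria: truth-teller, Isla: truth-teller

Regardless of anyone's role, Isla's statement is true, so Isla is a truth-teller.
With that fixed, Grace's statement is false, so Grace is a liar.
Consider Arjun. Suppose Arjun is a liar.
Then no assignment of the remaining roles makes every statement match its speaker's type — contradiction.
So Arjun is a truth-teller.
With that fixed, Sara's statement is true, so Sara is a truth-teller.
With that fixed, Hollis's statement is false, so Hollis is a liar.
With that fixed, Daria's statement is true, so Daria is a truth-teller.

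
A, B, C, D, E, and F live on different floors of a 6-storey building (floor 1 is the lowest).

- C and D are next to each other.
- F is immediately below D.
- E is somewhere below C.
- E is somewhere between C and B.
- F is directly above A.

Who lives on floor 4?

F

With clues 1–3, A, B, and E are ruled out for floor 4.
With clues 1–4, C is ruled out for floor 4.
With clues 1–5, D is ruled out for floor 4.
So floor 4 is F.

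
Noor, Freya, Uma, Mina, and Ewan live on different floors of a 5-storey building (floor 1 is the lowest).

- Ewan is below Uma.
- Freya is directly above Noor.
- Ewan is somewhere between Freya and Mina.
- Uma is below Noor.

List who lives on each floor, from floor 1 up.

From clue 1: Uma is in {2,3,4,5}.
From clues 1–2: Noor is in {1,2,3,4}.
From clues 1–3: Ewan is in {2,3}.
From clues 1–4: Mina → floor 1, Ewan → floor 2, Uma → floor 3, Noor → floor 4, Freya → floor 5.

Mina, Ewan, Uma, Noor, Freya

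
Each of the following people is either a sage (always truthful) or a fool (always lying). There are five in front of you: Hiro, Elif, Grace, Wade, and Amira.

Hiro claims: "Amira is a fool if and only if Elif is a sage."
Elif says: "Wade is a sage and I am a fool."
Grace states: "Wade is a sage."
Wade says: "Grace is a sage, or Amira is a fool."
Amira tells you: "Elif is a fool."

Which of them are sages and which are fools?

Hiro: sage, Elif: fool, Grace: fool, Wade: fool, Amira: sage

Consider Hiro. Suppose Hiro is a fool.
Then no assignment of the remaining roles makes every statement match its speaker's type — contradiction.
So Hiro is a sage.
Consider Elif. Suppose Elif is a sage.
Then Elif's own statement would have to be true, but it can't be — contradiction.
So Elif is a fool.
With that fixed, Amira's statement is true, so Amira is a sage.
Consider Grace. Suppose Grace is a sage.
Then no assignment of the remaining roles makes every statement match its speaker's type — contradiction.
So Grace is a fool.
With that fixed, Wade's statement is false, so Wade is a fool.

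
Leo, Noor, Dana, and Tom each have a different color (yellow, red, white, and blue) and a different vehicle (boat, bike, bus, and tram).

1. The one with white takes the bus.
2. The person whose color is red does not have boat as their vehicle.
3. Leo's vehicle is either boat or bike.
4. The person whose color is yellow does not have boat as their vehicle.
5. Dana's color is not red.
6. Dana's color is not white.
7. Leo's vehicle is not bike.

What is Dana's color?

yellow

With clues 1–5, red is impossible for Dana's color.
With clues 1–6, white is impossible for Dana's color.
With clues 1–7, blue is impossible for Dana's color.
That leaves yellow.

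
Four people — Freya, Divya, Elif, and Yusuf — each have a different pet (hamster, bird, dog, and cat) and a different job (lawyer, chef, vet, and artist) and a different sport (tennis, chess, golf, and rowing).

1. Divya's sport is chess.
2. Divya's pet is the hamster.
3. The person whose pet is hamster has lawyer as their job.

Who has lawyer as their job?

With clues 1–3, Elif, Freya, and Yusuf are impossible for the one with job lawyer.
That leaves Divya.

Divya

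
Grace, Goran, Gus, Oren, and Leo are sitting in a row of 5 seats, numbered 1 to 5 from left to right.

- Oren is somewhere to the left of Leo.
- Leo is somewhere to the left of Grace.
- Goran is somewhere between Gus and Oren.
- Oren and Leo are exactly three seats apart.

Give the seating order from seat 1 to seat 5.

Oren, Goran, Gus, Leo, Grace

From clue 1: Oren is in {1,2,3,4}.
From clues 1–2: Grace is in {3,4,5}.
From clues 1–3: Oren is in {1,3}.
From clues 1–4: Oren → seat 1, Goran → seat 2, Gus → seat 3, Leo → seat 4, Grace → seat 5.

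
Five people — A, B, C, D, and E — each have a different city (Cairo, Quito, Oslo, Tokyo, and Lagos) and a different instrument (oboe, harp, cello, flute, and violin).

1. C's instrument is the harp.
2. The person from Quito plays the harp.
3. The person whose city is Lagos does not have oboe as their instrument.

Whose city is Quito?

With clues 1–2, A, B, D, and E are impossible for the one with city Quito.
That leaves C.

C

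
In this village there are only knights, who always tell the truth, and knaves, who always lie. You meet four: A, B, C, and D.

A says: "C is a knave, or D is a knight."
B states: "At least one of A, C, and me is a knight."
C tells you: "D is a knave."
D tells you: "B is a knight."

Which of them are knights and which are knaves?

Consider A. Suppose A is a knave.
Then no assignment of the remaining roles makes every statement match its speaker's type — contradiction.
So A is a knight.
With that fixed, B's statement is true, so B is a knight.
With that fixed, D's statement is true, so D is a knight.
With that fixed, C's statement is false, so C is a knave.

A: knight, B: knight, C: knave, D: knight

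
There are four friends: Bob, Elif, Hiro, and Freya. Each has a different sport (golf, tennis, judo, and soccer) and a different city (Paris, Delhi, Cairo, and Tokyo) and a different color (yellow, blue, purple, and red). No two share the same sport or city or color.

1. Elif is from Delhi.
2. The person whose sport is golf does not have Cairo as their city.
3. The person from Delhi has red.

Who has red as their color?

Elif

With clues 1–3, Bob, Freya, and Hiro are impossible for the one with color red.
That leaves Elif.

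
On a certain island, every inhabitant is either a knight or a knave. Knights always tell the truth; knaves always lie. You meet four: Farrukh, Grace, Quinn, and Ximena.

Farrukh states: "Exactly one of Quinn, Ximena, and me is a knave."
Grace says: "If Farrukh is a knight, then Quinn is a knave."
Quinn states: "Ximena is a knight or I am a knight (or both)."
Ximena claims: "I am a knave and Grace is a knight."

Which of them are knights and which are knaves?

Consider Farrukh. Suppose Farrukh is a knave.
Then no assignment of the remaining roles makes every statement match its speaker's type — contradiction.
So Farrukh is a knight.
Consider Grace. Suppose Grace is a knight.
Then whichever role Ximena has, Ximena's statement has the wrong truth value — contradiction.
So Grace is a knave.
With that fixed, Ximena's statement is false, so Ximena is a knave.
Consider Quinn. Suppose Quinn is a knave.
Then Farrukh's statement comes out false, contradicting Farrukh being a knight.
So Quinn is a knight.

Farrukh: knight, Grace: knave, Quinn: knight, Ximena: knave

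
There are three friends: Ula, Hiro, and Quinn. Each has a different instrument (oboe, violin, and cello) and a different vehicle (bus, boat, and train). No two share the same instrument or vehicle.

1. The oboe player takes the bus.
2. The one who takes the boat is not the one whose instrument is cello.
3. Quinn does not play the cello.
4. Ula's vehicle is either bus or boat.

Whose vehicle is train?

With clues 1–3, Quinn is impossible for the one with vehicle train.
With clues 1–4, Ula is impossible for the one with vehicle train.
That leaves Hiro.

Hiro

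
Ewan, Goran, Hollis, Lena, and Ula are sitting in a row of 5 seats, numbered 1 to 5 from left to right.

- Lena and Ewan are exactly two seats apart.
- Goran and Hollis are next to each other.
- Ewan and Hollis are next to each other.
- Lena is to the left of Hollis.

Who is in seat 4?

With clues 1–2, Ewan and Lena are ruled out for seat 4.
With clues 1–3, Goran is ruled out for seat 4.
With clues 1–4, Ula is ruled out for seat 4.
So seat 4 is Hollis.

Hollis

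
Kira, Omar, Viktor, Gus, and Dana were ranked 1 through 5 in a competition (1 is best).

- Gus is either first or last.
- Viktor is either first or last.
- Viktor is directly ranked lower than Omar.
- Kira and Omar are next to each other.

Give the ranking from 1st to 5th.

From clue 1: Gus is in {1,5}.
From clues 1–2: Viktor is in {1,5}.
From clues 1–3: Gus → rank 1, Omar → rank 4, Viktor → rank 5.
From clues 1–4: Dana → rank 2, Kira → rank 3.

Gus, Dana, Kira, Omar, Viktor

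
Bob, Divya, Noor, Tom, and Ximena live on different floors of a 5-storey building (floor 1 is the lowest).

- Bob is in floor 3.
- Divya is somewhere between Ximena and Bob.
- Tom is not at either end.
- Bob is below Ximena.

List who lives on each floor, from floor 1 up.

From clue 1: Bob → floor 3.
From clues 1–2: Divya is in {2,4}.
From clues 1–4: Noor → floor 1, Tom → floor 2, Divya → floor 4, Ximena → floor 5.

Noor, Tom, Bob, Divya, Ximena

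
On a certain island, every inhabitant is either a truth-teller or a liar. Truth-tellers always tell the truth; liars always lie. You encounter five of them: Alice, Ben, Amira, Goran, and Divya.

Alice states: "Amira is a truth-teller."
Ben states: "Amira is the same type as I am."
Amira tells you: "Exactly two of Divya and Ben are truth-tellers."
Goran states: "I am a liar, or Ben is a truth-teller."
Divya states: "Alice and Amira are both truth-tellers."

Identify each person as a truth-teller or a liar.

Alice: truth-teller, Ben: truth-teller, Amira: truth-teller, Goran: truth-teller, Divya: truth-teller

Consider Alice. Suppose Alice is a liar.
Then no assignment of the remaining roles makes every statement match its speaker's type — contradiction.
So Alice is a truth-teller.
Consider Ben. Suppose Ben is a liar.
Then whichever role Goran has, Goran's statement has the wrong truth value — contradiction.
So Ben is a truth-teller.
With that fixed, Goran's statement is true, so Goran is a truth-teller.
Consider Amira. Suppose Amira is a liar.
Then Alice's statement comes out false, contradicting Alice being a truth-teller.
So Amira is a truth-teller.
With that fixed, Divya's statement is true, so Divya is a truth-teller.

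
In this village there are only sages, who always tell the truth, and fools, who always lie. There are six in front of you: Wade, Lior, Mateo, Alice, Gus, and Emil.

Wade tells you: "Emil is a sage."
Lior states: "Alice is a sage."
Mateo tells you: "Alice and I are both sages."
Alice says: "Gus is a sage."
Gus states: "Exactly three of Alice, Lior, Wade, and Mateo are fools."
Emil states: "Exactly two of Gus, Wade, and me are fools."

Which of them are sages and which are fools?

Consider Wade. Suppose Wade is a sage.
Then no assignment of the remaining roles makes every statement match its speaker's type — contradiction.
So Wade is a fool.
Consider Lior. Suppose Lior is a sage.
Then no assignment of the remaining roles makes every statement match its speaker's type — contradiction.
So Lior is a fool.
Consider Mateo. Suppose Mateo is a sage.
Then no assignment of the remaining roles makes every statement match its speaker's type — contradiction.
So Mateo is a fool.
Consider Alice. Suppose Alice is a sage.
Then Lior's statement comes out true, contradicting Lior being a fool.
So Alice is a fool.
With that fixed, Gus's statement is false, so Gus is a fool.
Consider Emil. Suppose Emil is a sage.
Then Wade's statement comes out true, contradicting Wade being a fool.
So Emil is a fool.

Wade: fool, Lior: fool, Mateo: fool, Alice: fool, Gus: fool, Emil: fool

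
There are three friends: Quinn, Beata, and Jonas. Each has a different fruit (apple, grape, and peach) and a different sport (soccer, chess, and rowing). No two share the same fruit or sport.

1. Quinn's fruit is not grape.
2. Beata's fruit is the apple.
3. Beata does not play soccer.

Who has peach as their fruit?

With clues 1–2, Beata and Jonas are impossible for the one with fruit peach.
That leaves Quinn.

Quinn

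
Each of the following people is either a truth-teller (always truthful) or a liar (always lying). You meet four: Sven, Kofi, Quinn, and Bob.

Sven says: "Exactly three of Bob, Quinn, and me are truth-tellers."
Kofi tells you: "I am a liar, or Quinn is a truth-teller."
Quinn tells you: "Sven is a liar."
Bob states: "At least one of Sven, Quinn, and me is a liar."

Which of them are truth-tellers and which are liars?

Sven: liar, Kofi: truth-teller, Quinn: truth-teller, Bob: truth-teller

Consider Sven. Suppose Sven is a truth-teller.
Then no assignment of the remaining roles makes every statement match its speaker's type — contradiction.
So Sven is a liar.
With that fixed, Quinn's statement is true, so Quinn is a truth-teller.
With that fixed, Bob's statement is true, so Bob is a truth-teller.
With that fixed, Kofi's statement is true, so Kofi is a truth-teller.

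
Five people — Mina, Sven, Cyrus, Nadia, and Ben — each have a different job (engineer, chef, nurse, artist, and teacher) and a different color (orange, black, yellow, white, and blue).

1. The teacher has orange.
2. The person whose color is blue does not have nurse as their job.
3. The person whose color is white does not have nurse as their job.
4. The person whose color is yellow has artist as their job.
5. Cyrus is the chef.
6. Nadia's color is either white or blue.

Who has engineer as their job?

With clues 1–5, Cyrus is impossible for the one with job engineer.
With clues 1–6, Ben, Mina, and Sven are impossible for the one with job engineer.
That leaves Nadia.

Nadia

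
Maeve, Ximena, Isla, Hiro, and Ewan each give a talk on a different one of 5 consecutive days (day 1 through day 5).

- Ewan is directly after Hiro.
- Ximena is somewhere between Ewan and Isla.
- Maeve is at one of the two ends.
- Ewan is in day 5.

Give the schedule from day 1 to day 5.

From clue 1: Hiro is in {1,2,3,4}.
From clues 1–2: Ximena is in {2,3,4}.
From clues 1–3: Maeve is in {1,5}.
From clues 1–4: Maeve → day 1, Isla → day 2, Ximena → day 3, Hiro → day 4, Ewan → day 5.

Maeve, Isla, Ximena, Hiro, Ewan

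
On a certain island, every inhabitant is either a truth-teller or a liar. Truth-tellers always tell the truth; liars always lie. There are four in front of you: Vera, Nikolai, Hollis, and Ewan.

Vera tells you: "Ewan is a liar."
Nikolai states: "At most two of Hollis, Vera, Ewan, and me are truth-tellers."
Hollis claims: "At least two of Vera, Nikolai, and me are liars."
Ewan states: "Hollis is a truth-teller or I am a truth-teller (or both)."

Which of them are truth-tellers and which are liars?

Consider Vera. Suppose Vera is a liar.
Then no assignment of the remaining roles makes every statement match its speaker's type — contradiction.
So Vera is a truth-teller.
Consider Nikolai. Suppose Nikolai is a liar.
Then whichever role Hollis has, Hollis's statement has the wrong truth value — contradiction.
So Nikolai is a truth-teller.
With that fixed, Hollis's statement is false, so Hollis is a liar.
Consider Ewan. Suppose Ewan is a truth-teller.
Then Vera's statement comes out false, contradicting Vera being a truth-teller.
So Ewan is a liar.

Vera: truth-teller, Nikolai: truth-teller, Hollis: liar, Ewan: liar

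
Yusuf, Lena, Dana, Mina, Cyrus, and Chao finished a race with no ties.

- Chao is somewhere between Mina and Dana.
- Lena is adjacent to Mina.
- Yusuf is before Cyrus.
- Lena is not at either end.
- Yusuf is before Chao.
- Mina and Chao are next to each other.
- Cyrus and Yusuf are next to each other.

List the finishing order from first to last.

From clue 1: Chao is in {2,3,4,5}.
From clues 1–4: Lena is in {2,3,4,5}.
From clues 1–5: Yusuf is in {1,2,3}.
From clues 1–6: Yusuf is in {1,2}.
From clues 1–7: Yusuf → place 1, Cyrus → place 2, Lena → place 3, Mina → place 4, Chao → place 5, Dana → place 6.

Yusuf, Cyrus, Lena, Mina, Chao, Dana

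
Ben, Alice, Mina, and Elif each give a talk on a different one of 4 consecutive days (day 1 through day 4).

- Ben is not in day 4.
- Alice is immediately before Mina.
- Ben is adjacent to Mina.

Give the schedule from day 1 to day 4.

From clue 1: Ben is in {1,2,3}.
From clues 1–3: Alice → day 1, Mina → day 2, Ben → day 3, Elif → day 4.

Alice, Mina, Ben, Elif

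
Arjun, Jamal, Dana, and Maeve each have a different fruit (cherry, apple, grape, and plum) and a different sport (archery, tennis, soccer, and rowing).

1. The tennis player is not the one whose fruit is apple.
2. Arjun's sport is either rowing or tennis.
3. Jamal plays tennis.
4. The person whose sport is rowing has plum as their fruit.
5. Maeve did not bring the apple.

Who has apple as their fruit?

Dana

With clues 1–3, Jamal is impossible for the one with fruit apple.
With clues 1–4, Arjun is impossible for the one with fruit apple.
With clues 1–5, Maeve is impossible for the one with fruit apple.
That leaves Dana.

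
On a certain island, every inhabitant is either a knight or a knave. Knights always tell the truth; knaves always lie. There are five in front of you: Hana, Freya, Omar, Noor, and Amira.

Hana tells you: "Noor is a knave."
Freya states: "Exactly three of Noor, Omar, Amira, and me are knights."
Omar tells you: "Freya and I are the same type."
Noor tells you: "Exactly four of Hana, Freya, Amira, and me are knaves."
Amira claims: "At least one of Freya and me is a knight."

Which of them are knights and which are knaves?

Hana: knight, Freya: knight, Omar: knight, Noor: knave, Amira: knight

Consider Hana. Suppose Hana is a knave.
Then no assignment of the remaining roles makes every statement match its speaker's type — contradiction.
So Hana is a knight.
With that fixed, Noor's statement is false, so Noor is a knave.
Consider Freya. Suppose Freya is a knave.
Then whichever role Omar has, Omar's statement has the wrong truth value — contradiction.
So Freya is a knight.
With that fixed, Amira's statement is true, so Amira is a knight.
Consider Omar. Suppose Omar is a knave.
Then Freya's statement comes out false, contradicting Freya being a knight.
So Omar is a knight.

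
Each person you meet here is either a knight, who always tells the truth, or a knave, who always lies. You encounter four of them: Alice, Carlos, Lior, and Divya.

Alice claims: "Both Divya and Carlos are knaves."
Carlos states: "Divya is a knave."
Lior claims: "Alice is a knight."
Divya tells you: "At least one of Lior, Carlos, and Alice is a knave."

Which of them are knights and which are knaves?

Alice: knave, Carlos: knave, Lior: knave, Divya: knight

Consider Alice. Suppose Alice is a knight.
Then no assignment of the remaining roles makes every statement match its speaker's type — contradiction.
So Alice is a knave.
With that fixed, Lior's statement is false, so Lior is a knave.
With that fixed, Divya's statement is true, so Divya is a knight.
With that fixed, Carlos's statement is false, so Carlos is a knave.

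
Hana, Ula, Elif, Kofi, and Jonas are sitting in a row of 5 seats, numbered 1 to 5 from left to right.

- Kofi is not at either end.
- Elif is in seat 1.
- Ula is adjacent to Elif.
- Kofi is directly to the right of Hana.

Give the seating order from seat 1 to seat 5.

Elif, Ula, Hana, Kofi, Jonas

From clue 1: Kofi is in {2,3,4}.
From clues 1–2: Elif → seat 1.
From clues 1–3: Ula → seat 2.
From clues 1–4: Hana → seat 3, Kofi → seat 4, Jonas → seat 5.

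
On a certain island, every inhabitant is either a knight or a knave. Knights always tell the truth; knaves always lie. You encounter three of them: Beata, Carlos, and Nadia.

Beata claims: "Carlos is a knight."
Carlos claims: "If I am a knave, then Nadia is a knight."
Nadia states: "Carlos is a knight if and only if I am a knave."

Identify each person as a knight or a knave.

Consider Beata. Suppose Beata is a knight.
Then no assignment of the remaining roles makes every statement match its speaker's type — contradiction.
So Beata is a knave.
Consider Carlos. Suppose Carlos is a knight.
Then Beata's statement comes out true, contradicting Beata being a knave.
So Carlos is a knave.
Consider Nadia. Suppose Nadia is a knight.
Then Carlos's statement comes out true, contradicting Carlos being a knave.
So Nadia is a knave.

Beata: knave, Carlos: knave, Nadia: knave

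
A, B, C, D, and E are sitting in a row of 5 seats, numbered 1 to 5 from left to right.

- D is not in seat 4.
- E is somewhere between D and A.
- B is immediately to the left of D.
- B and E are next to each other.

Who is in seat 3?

E

With clues 1–3, A and B are ruled out for seat 3.
With clues 1–4, C and D are ruled out for seat 3.
So seat 3 is E.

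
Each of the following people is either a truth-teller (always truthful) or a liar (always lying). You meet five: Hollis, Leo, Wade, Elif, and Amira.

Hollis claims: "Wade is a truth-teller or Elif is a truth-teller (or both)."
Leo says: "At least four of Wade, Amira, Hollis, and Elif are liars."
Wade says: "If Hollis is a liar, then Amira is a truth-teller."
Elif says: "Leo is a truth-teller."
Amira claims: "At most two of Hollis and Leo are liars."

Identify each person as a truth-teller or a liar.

Hollis: truth-teller, Leo: liar, Wade: truth-teller, Elif: liar, Amira: truth-teller

Regardless of anyone's role, Amira's statement is true, so Amira is a truth-teller.
With that fixed, Leo's statement is false, so Leo is a liar.
With that fixed, Wade's statement is true, so Wade is a truth-teller.
With that fixed, Elif's statement is false, so Elif is a liar.
With that fixed, Hollis's statement is true, so Hollis is a truth-teller.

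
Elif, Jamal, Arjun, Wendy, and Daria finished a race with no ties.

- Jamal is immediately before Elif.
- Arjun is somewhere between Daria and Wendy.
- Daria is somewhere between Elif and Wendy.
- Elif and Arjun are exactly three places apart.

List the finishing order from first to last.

From clue 1: Elif is in {2,3,4,5}.
From clues 1–2: Arjun is in {2,4}.
From clues 1–3: Daria → place 3.
From clues 1–4: Wendy → place 1, Arjun → place 2, Jamal → place 4, Elif → place 5.

Wendy, Arjun, Daria, Jamal, Elif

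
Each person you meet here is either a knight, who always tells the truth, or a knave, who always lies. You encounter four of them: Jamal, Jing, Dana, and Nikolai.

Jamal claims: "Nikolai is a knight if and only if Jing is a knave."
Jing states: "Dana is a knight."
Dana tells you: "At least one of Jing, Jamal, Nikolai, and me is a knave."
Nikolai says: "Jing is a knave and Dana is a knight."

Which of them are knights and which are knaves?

Jamal: knight, Jing: knight, Dana: knight, Nikolai: knave

Consider Jamal. Suppose Jamal is a knave.
Then no assignment of the remaining roles makes every statement match its speaker's type — contradiction.
So Jamal is a knight.
Consider Jing. Suppose Jing is a knave.
Then no assignment of the remaining roles makes every statement match its speaker's type — contradiction.
So Jing is a knight.
With that fixed, Nikolai's statement is false, so Nikolai is a knave.
With that fixed, Dana's statement is true, so Dana is a knight.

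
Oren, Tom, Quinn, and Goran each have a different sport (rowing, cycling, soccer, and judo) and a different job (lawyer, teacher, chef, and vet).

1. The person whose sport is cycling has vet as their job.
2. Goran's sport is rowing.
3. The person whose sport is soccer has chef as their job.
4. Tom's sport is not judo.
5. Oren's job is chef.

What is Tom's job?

vet

With clues 1–4, lawyer and teacher are impossible for Tom's job.
With clues 1–5, chef is impossible for Tom's job.
That leaves vet.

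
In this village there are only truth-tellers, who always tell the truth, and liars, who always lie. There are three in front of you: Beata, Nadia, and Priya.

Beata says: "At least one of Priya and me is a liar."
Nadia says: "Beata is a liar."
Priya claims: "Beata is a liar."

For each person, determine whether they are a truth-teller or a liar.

Consider Beata. Suppose Beata is a liar.
Then Beata's own statement would have to be false, but it can't be — contradiction.
So Beata is a truth-teller.
With that fixed, Nadia's statement is false, so Nadia is a liar.
With that fixed, Priya's statement is false, so Priya is a liar.

Beata: truth-teller, Nadia: liar, Priya: liar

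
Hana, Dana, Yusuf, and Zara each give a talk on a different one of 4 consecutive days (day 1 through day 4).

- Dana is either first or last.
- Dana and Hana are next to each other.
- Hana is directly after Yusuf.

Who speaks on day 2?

With clue 1, Dana is ruled out for day 2.
With clues 1–3, Hana and Zara are ruled out for day 2.
So day 2 is Yusuf.

Yusuf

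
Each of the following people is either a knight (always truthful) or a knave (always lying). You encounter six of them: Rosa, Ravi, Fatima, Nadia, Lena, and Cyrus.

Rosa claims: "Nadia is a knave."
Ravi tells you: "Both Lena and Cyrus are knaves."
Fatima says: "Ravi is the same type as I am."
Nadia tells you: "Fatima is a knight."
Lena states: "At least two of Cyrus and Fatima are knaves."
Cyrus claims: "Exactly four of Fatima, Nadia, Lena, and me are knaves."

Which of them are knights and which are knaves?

Rosa: knave, Ravi: knight, Fatima: knight, Nadia: knight, Lena: knave, Cyrus: knave

Consider Rosa. Suppose Rosa is a knight.
Then no assignment of the remaining roles makes every statement match its speaker's type — contradiction.
So Rosa is a knave.
Consider Ravi. Suppose Ravi is a knave.
Then whichever role Fatima has, Fatima's statement has the wrong truth value — contradiction.
So Ravi is a knight.
Consider Fatima. Suppose Fatima is a knave.
Then no assignment of the remaining roles makes every statement match its speaker's type — contradiction.
So Fatima is a knight.
With that fixed, Nadia's statement is true, so Nadia is a knight.
With that fixed, Lena's statement is false, so Lena is a knave.
With that fixed, Cyrus's statement is false, so Cyrus is a knave.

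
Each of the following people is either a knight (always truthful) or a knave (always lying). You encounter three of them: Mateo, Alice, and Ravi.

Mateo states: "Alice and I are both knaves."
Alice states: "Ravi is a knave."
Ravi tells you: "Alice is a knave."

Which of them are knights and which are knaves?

Consider Mateo. Suppose Mateo is a knight.
Then Mateo's own statement would have to be true, but it can't be — contradiction.
So Mateo is a knave.
Consider Alice. Suppose Alice is a knave.
Then Mateo's statement comes out true, contradicting Mateo being a knave.
So Alice is a knight.
With that fixed, Ravi's statement is false, so Ravi is a knave.

Mateo: knave, Alice: knight, Ravi: knave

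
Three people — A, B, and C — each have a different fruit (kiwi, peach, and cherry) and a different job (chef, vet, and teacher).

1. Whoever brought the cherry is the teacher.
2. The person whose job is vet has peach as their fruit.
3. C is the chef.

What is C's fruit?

kiwi

With clues 1–3, cherry and peach are impossible for C's fruit.
That leaves kiwi.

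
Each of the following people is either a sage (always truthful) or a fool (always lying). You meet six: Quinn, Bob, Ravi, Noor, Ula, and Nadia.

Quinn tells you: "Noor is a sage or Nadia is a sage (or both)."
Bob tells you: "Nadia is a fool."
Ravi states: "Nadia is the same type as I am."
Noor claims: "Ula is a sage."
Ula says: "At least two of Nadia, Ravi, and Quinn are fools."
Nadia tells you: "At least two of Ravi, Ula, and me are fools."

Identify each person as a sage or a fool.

Quinn: sage, Bob: fool, Ravi: fool, Noor: fool, Ula: fool, Nadia: sage

Consider Quinn. Suppose Quinn is a fool.
Then no assignment of the remaining roles makes every statement match its speaker's type — contradiction.
So Quinn is a sage.
Consider Bob. Suppose Bob is a sage.
Then no assignment of the remaining roles makes every statement match its speaker's type — contradiction.
So Bob is a fool.
Consider Ravi. Suppose Ravi is a sage.
Then no assignment of the remaining roles makes every statement match its speaker's type — contradiction.
So Ravi is a fool.
Consider Noor. Suppose Noor is a sage.
Then no assignment of the remaining roles makes every statement match its speaker's type — contradiction.
So Noor is a fool.
Consider Ula. Suppose Ula is a sage.
Then Noor's statement comes out true, contradicting Noor being a fool.
So Ula is a fool.
With that fixed, Nadia's statement is true, so Nadia is a sage.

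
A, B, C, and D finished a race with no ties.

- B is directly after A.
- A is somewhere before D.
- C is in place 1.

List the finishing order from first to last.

From clue 1: A is in {1,2,3}.
From clues 1–2: A is in {1,2}.
From clues 1–3: C → place 1, A → place 2, B → place 3, D → place 4.

C, A, B, D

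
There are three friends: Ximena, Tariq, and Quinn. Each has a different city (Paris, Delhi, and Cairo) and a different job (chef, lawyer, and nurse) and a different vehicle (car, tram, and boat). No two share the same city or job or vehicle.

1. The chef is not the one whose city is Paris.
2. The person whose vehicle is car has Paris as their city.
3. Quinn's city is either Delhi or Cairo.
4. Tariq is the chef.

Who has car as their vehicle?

With clues 1–3, Quinn is impossible for the one with vehicle car.
With clues 1–4, Tariq is impossible for the one with vehicle car.
That leaves Ximena.

Ximena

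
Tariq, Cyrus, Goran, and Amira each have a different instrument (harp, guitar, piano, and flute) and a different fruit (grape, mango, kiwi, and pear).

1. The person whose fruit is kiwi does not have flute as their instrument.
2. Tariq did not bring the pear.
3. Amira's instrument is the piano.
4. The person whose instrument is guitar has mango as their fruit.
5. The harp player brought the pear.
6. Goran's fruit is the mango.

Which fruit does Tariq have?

With clues 1–2, pear is impossible for Tariq's fruit.
With clues 1–5, kiwi is impossible for Tariq's fruit.
With clues 1–6, mango is impossible for Tariq's fruit.
That leaves grape.

grape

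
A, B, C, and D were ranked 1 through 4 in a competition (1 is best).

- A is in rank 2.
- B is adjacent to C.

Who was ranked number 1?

With clue 1, A is ruled out for rank 1.
With clues 1–2, B and C are ruled out for rank 1.
So rank 1 is D.

D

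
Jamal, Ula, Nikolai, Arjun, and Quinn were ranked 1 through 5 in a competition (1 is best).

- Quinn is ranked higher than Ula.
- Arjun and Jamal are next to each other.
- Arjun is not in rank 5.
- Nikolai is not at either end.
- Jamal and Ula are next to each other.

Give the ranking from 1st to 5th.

From clue 1: Ula is in {2,3,4,5}.
From clues 1–4: Ula is in {2,3,5}.
From clues 1–5: Quinn → rank 1, Nikolai → rank 2, Arjun → rank 3, Jamal → rank 4, Ula → rank 5.

Quinn, Nikolai, Arjun, Jamal, Ula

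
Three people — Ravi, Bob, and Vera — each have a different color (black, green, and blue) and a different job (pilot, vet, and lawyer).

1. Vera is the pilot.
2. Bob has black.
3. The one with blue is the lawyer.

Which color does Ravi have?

With clues 1–2, black is impossible for Ravi's color.
With clues 1–3, green is impossible for Ravi's color.
That leaves blue.

blue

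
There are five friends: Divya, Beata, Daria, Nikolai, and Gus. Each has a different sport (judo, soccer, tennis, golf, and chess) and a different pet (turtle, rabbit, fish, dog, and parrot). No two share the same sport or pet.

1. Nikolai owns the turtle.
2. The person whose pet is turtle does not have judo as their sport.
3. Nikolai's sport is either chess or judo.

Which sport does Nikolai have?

chess

With clues 1–2, judo is impossible for Nikolai's sport.
With clues 1–3, golf, soccer, and tennis are impossible for Nikolai's sport.
That leaves chess.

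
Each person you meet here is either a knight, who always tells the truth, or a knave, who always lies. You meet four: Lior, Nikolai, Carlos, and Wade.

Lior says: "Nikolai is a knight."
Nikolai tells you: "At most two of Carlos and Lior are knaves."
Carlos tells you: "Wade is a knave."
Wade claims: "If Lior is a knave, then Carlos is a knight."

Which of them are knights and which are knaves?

Regardless of anyone's role, Nikolai's statement is true, so Nikolai is a knight.
With that fixed, Lior's statement is true, so Lior is a knight.
With that fixed, Wade's statement is true, so Wade is a knight.
With that fixed, Carlos's statement is false, so Carlos is a knave.

Lior: knight, Nikolai: knight, Carlos: knave, Wade: knight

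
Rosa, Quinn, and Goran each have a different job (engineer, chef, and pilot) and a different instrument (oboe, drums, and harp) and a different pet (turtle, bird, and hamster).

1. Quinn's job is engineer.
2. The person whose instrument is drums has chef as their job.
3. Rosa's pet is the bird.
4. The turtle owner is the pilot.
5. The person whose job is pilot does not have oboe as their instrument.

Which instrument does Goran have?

harp

With clues 1–4, drums is impossible for Goran's instrument.
With clues 1–5, oboe is impossible for Goran's instrument.
That leaves harp.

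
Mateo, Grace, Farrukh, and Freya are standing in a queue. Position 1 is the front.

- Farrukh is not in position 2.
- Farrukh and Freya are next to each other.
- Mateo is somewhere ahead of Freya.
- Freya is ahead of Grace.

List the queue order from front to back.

Mateo, Freya, Farrukh, Grace

From clue 1: Farrukh is in {1,3,4}.
From clues 1–3: Mateo is in {1,2}.
From clues 1–4: Mateo → position 1, Freya → position 2, Farrukh → position 3, Grace → position 4.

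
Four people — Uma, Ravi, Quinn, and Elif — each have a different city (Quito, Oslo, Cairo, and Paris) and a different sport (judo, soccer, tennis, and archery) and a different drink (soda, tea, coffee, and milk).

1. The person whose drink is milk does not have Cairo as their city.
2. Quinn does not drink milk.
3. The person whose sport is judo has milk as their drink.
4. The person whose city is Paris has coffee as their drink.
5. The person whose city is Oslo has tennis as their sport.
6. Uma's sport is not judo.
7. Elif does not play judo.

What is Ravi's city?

With clues 1–7, Cairo, Oslo, and Paris are impossible for Ravi's city.
That leaves Quito.

Quito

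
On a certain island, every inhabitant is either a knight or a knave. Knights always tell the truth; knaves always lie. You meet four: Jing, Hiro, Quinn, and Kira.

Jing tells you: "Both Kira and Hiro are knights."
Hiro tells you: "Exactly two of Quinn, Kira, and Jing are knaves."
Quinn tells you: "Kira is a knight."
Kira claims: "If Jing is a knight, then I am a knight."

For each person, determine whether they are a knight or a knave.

Consider Jing. Suppose Jing is a knight.
Then no assignment of the remaining roles makes every statement match its speaker's type — contradiction.
So Jing is a knave.
With that fixed, Kira's statement is true, so Kira is a knight.
With that fixed, Quinn's statement is true, so Quinn is a knight.
With that fixed, Hiro's statement is false, so Hiro is a knave.

Jing: knave, Hiro: knave, Quinn: knight, Kira: knight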